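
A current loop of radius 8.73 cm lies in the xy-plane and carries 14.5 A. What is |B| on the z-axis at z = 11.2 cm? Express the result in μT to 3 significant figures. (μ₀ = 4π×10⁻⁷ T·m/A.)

On the axis of a circular loop, B = μ₀IR² / [2(R²+z²)^(3/2)].
R² + z² = (0.0873)² + (0.112)² = 0.02017 m², and (R²+z²)^(3/2) = 2.86×10⁻³ m³.
B = (4π×10⁻⁷ × 14.5 × 0.007621) / (2 × 2.86×10⁻³) = 2.42×10⁻⁵ T.

B ≈ 24.2 μT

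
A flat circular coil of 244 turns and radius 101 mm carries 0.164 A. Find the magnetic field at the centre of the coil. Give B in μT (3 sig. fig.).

For an N-turn flat coil, B = Nμ₀I/(2R) with R = 0.101 m.
B = 244 × 1.02×10⁻⁶ T = 2.49×10⁻⁴ T.

B ≈ 249 μT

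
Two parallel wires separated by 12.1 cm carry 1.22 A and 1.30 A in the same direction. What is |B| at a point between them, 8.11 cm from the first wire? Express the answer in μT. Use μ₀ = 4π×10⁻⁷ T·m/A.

Each long wire gives B = μ₀I/(2πd). Distances are d₁ = 0.0811 m and d₂ = 0.0399 m.
B₁ = 3.01×10⁻⁶ T, B₂ = 6.52×10⁻⁶ T.
Between parallel currents the two contributions point in opposite directions, so they subtract. B = |B₁ − B₂| = |3.01×10⁻⁶ − 6.52×10⁻⁶| = 3.51×10⁻⁶ T.

B ≈ 3.51 μT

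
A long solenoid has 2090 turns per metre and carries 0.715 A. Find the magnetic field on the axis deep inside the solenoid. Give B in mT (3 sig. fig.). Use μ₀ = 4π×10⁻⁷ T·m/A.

B ≈ 1.88 mT

Inside a long solenoid, B = μ₀nI with n = 2090 turns/m.
B = 4π×10⁻⁷ × 2090 × 0.715 = 1.88×10⁻³ T.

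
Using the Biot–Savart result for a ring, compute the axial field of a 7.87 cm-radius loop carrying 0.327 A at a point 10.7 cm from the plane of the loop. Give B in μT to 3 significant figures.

B ≈ 0.543 μT

On the axis of a circular loop, B = μ₀IR² / [2(R²+z²)^(3/2)].
R² + z² = (0.0787)² + (0.107)² = 0.01764 m², and (R²+z²)^(3/2) = 2.34×10⁻³ m³.
B = (4π×10⁻⁷ × 0.327 × 0.006194) / (2 × 2.34×10⁻³) = 5.43×10⁻⁷ T.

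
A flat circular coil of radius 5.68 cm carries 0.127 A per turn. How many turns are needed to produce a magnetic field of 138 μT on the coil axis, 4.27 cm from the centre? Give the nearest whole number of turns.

For an N-turn coil, B = Nμ₀IR²/[2(R²+z²)^(3/2)]. A single turn gives B₁ = 7.17×10⁻⁷ T with R = 0.0568 m, z = 0.0427 m.
N = B/B₁ = 1.38×10⁻⁴ / 7.17×10⁻⁷ = 192.34.

N = 192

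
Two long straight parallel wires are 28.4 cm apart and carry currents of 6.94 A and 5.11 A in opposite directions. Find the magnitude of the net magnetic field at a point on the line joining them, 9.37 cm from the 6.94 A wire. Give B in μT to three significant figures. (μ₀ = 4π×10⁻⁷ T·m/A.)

Each long wire gives B = μ₀I/(2πd). Distances are d₁ = 0.0937 m and d₂ = 0.1903 m.
B₁ = 1.48×10⁻⁵ T, B₂ = 5.37×10⁻⁶ T.
Between antiparallel currents both contributions point the same way, so they add. B = B₁ + B₂ = 1.48×10⁻⁵ + 5.37×10⁻⁶ = 2.02×10⁻⁵ T.

B ≈ 20.2 μT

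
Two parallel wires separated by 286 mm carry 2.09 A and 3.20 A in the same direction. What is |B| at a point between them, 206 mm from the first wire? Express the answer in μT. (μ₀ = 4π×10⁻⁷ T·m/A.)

B ≈ 5.97 μT

Each long wire gives B = μ₀I/(2πd). Distances are d₁ = 0.206 m and d₂ = 0.08 m.
B₁ = 2.03×10⁻⁶ T, B₂ = 8.00×10⁻⁶ T.
Between parallel currents the two contributions point in opposite directions, so they subtract. B = |B₁ − B₂| = |2.03×10⁻⁶ − 8.00×10⁻⁶| = 5.97×10⁻⁶ T.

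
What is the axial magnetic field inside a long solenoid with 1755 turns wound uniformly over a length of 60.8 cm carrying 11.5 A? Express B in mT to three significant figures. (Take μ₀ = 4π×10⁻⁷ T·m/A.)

Inside a long solenoid, B = μ₀nI with n = 2887 turns/m.
B = 4π×10⁻⁷ × 2887 × 11.5 = 4.17×10⁻² T.

B ≈ 41.7 mT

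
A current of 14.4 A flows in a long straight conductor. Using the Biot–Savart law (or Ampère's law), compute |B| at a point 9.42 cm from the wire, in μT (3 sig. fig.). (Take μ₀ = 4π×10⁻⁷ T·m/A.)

B ≈ 30.6 μT

For an infinitely long straight wire, B = μ₀I/(2πd).
B = (4π×10⁻⁷ × 14.4) / (2π × 0.0942) = 3.06×10⁻⁵ T.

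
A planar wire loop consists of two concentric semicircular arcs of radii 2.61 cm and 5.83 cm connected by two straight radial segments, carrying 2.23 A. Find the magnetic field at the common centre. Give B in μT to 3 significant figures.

The radial connectors point toward the centre, so dl × r̂ = 0 and they contribute nothing.
Each semicircle gives μ₀I/(4R): inner arc 2.68×10⁻⁵ T, outer arc 1.20×10⁻⁵ T.
The two arcs carry current in opposite angular senses, so their fields oppose: B = |2.68×10⁻⁵ − 1.20×10⁻⁵| = 1.48×10⁻⁵ T.

B ≈ 14.8 μT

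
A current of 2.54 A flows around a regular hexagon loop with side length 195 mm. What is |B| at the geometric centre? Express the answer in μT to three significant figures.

Each side is a finite straight segment at perpendicular distance d = a/(2 tan(π/6)) = 0.1689 m from the centre, with end-angles ±π/6.
One side contributes B₁ = (μ₀I/4πd)·2 sin(π/6) = 1.50×10⁻⁶ T.
All 6 sides add in the same direction: B = 6 × 1.50×10⁻⁶ = 9.02×10⁻⁶ T.

B ≈ 9.02 μT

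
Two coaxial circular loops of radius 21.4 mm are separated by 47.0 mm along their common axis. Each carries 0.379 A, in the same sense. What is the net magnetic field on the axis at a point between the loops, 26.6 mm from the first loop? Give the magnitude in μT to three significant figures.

B ≈ 6.96 μT

Each loop contributes B = μ₀IR²/[2(R²+z²)^(3/2)] on the axis, with z measured from that loop.
Loop 1 (z = 0.0266 m): B₁ = 2.74×10⁻⁶ T. Loop 2 (z = 0.0204 m): B₂ = 4.22×10⁻⁶ T.
The fields add: B = B₁ + B₂ = 6.96×10⁻⁶ T.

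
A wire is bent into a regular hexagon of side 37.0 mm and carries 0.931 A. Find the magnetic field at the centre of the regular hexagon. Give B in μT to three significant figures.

Each side is a finite straight segment at perpendicular distance d = a/(2 tan(π/6)) = 0.03204 m from the centre, with end-angles ±π/6.
One side contributes B₁ = (μ₀I/4πd)·2 sin(π/6) = 2.91×10⁻⁶ T.
All 6 sides add in the same direction: B = 6 × 2.91×10⁻⁶ = 1.74×10⁻⁵ T.

B ≈ 17.4 μT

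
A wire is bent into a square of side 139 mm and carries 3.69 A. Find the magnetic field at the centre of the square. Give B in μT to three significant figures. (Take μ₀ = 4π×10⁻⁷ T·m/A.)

B ≈ 30.0 μT

Each side is a finite straight segment at perpendicular distance d = a/(2 tan(π/4)) = 0.0695 m from the centre, with end-angles ±π/4.
One side contributes B₁ = (μ₀I/4πd)·2 sin(π/4) = 7.51×10⁻⁶ T.
All 4 sides add in the same direction: B = 4 × 7.51×10⁻⁶ = 3.00×10⁻⁵ T.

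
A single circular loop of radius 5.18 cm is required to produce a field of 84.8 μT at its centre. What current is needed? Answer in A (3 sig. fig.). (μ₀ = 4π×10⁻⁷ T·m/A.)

I ≈ 6.99 A

At the centre of a circular loop B = μ₀I/(2R), so I = 2RB/μ₀.
With R = 0.0518 m, I = 2 × 0.0518 × 8.48×10⁻⁵ / (4π×10⁻⁷) = 6.99 A.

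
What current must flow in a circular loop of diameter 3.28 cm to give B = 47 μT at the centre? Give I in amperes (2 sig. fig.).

I ≈ 1.2 A

At the centre of a circular loop B = μ₀I/(2R), so I = 2RB/μ₀.
With R = 0.0164 m, I = 2 × 0.0164 × 4.70×10⁻⁵ / (4π×10⁻⁷) = 1.23 A.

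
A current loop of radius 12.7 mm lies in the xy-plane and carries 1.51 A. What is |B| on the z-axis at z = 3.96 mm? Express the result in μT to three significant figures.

B ≈ 65.0 μT

On the axis of a circular loop, B = μ₀IR² / [2(R²+z²)^(3/2)].
R² + z² = (0.0127)² + (0.00396)² = 0.000177 m², and (R²+z²)^(3/2) = 2.35×10⁻⁶ m³.
B = (4π×10⁻⁷ × 1.51 × 0.0001613) / (2 × 2.35×10⁻⁶) = 6.50×10⁻⁵ T.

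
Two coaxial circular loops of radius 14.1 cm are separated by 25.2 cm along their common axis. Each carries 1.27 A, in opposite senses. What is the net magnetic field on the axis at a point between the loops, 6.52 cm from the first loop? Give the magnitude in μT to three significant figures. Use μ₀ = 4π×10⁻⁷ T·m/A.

Each loop contributes B = μ₀IR²/[2(R²+z²)^(3/2)] on the axis, with z measured from that loop.
Loop 1 (z = 0.0652 m): B₁ = 4.23×10⁻⁶ T. Loop 2 (z = 0.1868 m): B₂ = 1.24×10⁻⁶ T.
The fields oppose: B = |B₁ − B₂| = 2.99×10⁻⁶ T.

B ≈ 2.99 μT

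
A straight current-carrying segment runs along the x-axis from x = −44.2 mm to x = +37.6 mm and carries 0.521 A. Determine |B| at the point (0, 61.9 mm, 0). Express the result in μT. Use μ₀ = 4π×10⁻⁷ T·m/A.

B ≈ 0.926 μT

For a finite straight segment, B = (μ₀I/4πd)(sinθ₁ + sinθ₂), where θ₁, θ₂ are the angles from the perpendicular to each end.
The perpendicular distance is d = 0.0619 m; the end-offsets along the wire are a = 0.0442 m and b = 0.0376 m.
sinθ₁ = 0.0442/√(0.0442²+0.0619²) = 0.5811; sinθ₂ = 0.0376/√(0.0376²+0.0619²) = 0.5192.
B = (4π×10⁻⁷ × 0.521) / (4π × 0.0619) × (0.5811 + 0.5192) = 9.26×10⁻⁷ T.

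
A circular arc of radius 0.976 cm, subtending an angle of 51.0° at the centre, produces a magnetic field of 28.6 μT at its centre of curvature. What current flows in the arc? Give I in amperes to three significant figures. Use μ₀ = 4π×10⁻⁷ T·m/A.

For a circular arc, B = μ₀Iφ/(4πR) with φ in radians; here φ = 0.8901 rad.
So I = 4πRB/(μ₀φ) = 4π × 0.00976 × 2.86×10⁻⁵ / (4π×10⁻⁷ × 0.8901) = 3.14 A.

I ≈ 3.14 A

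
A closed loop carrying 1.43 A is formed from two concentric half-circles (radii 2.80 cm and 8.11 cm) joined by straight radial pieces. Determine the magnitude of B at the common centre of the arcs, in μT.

B ≈ 10.5 μT

The radial connectors point toward the centre, so dl × r̂ = 0 and they contribute nothing.
Each semicircle gives μ₀I/(4R): inner arc 1.60×10⁻⁵ T, outer arc 5.54×10⁻⁶ T.
The two arcs carry current in opposite angular senses, so their fields oppose: B = |1.60×10⁻⁵ − 5.54×10⁻⁶| = 1.05×10⁻⁵ T.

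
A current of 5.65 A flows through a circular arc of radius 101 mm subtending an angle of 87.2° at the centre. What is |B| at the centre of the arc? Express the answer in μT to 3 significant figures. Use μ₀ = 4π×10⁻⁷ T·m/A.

B ≈ 8.51 μT

The Biot–Savart field of a circular arc at its centre is B = μ₀Iφ/(4πR), with φ = 1.522 rad.
B = (4π×10⁻⁷ × 5.65 × 1.522) / (4π × 0.101) = 8.51×10⁻⁶ T.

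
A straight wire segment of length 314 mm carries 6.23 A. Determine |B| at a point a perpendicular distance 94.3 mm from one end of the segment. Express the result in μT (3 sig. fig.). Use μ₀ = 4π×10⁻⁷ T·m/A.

For a finite straight segment, B = (μ₀I/4πd)(sinθ₁ + sinθ₂), where θ₁, θ₂ are the angles from the perpendicular to each end.
The perpendicular foot is at one end, so the two end-offsets along the wire are 0 and L = 0.314 m.
sinθ₁ = 0/√(0²+0.0943²) = 0.0000; sinθ₂ = 0.314/√(0.314²+0.0943²) = 0.9577.
B = (4π×10⁻⁷ × 6.23) / (4π × 0.0943) × (0.0000 + 0.9577) = 6.33×10⁻⁶ T.

B ≈ 6.33 μT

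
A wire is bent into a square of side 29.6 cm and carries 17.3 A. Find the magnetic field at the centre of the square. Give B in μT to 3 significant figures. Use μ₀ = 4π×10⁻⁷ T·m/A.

B ≈ 66.1 μT

Each side is a finite straight segment at perpendicular distance d = a/(2 tan(π/4)) = 0.148 m from the centre, with end-angles ±π/4.
One side contributes B₁ = (μ₀I/4πd)·2 sin(π/4) = 1.65×10⁻⁵ T.
All 4 sides add in the same direction: B = 4 × 1.65×10⁻⁵ = 6.61×10⁻⁵ T.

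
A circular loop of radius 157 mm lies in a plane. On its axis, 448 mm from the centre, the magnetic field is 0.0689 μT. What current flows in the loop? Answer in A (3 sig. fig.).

I ≈ 0.476 A

On the axis of a loop, B = μ₀IR²/[2(R²+z²)^(3/2)], so I = 2B(R²+z²)^(3/2)/(μ₀R²).
R² + z² = 0.02465 + 0.2007 = 0.2254 m²; raised to 3/2 gives 0.107 m³.
I = 2 × 6.89×10⁻⁸ × 0.107 / (1.26×10⁻⁶ × 0.02465) = 0.476 A.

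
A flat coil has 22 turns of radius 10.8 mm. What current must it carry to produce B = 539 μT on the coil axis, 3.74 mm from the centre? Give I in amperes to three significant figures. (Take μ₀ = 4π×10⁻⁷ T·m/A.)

I ≈ 0.499 A

For an N-turn coil, B = Nμ₀IR²/[2(R²+z²)^(3/2)] with R = 0.0108 m, z = 0.00374 m, so I = 2B(R²+z²)^(3/2)/(Nμ₀R²) = 2 × 5.39×10⁻⁴ × 1.49×10⁻⁶ / (22 × 4π×10⁻⁷ × 0.0001166) = 0.499 A.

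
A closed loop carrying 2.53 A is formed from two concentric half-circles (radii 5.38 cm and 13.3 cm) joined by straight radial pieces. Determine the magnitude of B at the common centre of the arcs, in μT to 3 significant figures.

B ≈ 8.80 μT

The radial connectors point toward the centre, so dl × r̂ = 0 and they contribute nothing.
Each semicircle gives μ₀I/(4R): inner arc 1.48×10⁻⁵ T, outer arc 5.98×10⁻⁶ T.
The two arcs carry current in opposite angular senses, so their fields oppose: B = |1.48×10⁻⁵ − 5.98×10⁻⁶| = 8.80×10⁻⁶ T.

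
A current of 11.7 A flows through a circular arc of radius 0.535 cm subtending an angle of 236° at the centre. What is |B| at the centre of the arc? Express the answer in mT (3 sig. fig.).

B ≈ 0.901 mT

The Biot–Savart field of a circular arc at its centre is B = μ₀Iφ/(4πR), with φ = 4.119 rad.
B = (4π×10⁻⁷ × 11.7 × 4.119) / (4π × 0.00535) = 9.01×10⁻⁴ T.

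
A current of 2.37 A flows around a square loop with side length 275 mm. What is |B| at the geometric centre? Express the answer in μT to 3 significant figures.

Each side is a finite straight segment at perpendicular distance d = a/(2 tan(π/4)) = 0.1375 m from the centre, with end-angles ±π/4.
One side contributes B₁ = (μ₀I/4πd)·2 sin(π/4) = 2.44×10⁻⁶ T.
All 4 sides add in the same direction: B = 4 × 2.44×10⁻⁶ = 9.75×10⁻⁶ T.

B ≈ 9.75 μT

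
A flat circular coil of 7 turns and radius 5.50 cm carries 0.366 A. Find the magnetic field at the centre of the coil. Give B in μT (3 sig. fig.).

B ≈ 29.3 μT

For an N-turn flat coil, B = Nμ₀I/(2R) with R = 0.055 m.
B = 7 × 4.18×10⁻⁶ T = 2.93×10⁻⁵ T.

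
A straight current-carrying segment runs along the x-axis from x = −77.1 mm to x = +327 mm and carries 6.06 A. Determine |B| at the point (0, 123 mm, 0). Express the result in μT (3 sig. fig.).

For a finite straight segment, B = (μ₀I/4πd)(sinθ₁ + sinθ₂), where θ₁, θ₂ are the angles from the perpendicular to each end.
The perpendicular distance is d = 0.123 m; the end-offsets along the wire are a = 0.0771 m and b = 0.327 m.
sinθ₁ = 0.0771/√(0.0771²+0.123²) = 0.5311; sinθ₂ = 0.327/√(0.327²+0.123²) = 0.9360.
B = (4π×10⁻⁷ × 6.06) / (4π × 0.123) × (0.5311 + 0.9360) = 7.23×10⁻⁶ T.

B ≈ 7.23 μT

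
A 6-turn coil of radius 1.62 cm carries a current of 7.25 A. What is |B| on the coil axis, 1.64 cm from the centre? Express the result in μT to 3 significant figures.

For an N-turn flat coil, B = Nμ₀IR²/[2(R²+z²)^(3/2)] with R = 0.0162 m, z = 0.0164 m.
B = 6 × 9.76×10⁻⁵ T = 5.86×10⁻⁴ T.

B ≈ 586 μT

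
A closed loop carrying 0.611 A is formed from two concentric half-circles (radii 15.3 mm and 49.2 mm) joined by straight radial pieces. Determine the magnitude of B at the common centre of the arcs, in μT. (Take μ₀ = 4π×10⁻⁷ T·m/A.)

The radial connectors point toward the centre, so dl × r̂ = 0 and they contribute nothing.
Each semicircle gives μ₀I/(4R): inner arc 1.25×10⁻⁵ T, outer arc 3.90×10⁻⁶ T.
The two arcs carry current in opposite angular senses, so their fields oppose: B = |1.25×10⁻⁵ − 3.90×10⁻⁶| = 8.64×10⁻⁶ T.

B ≈ 8.64 μT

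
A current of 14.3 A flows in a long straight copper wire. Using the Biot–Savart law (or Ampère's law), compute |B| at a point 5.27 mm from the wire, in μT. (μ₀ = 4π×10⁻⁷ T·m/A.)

For an infinitely long straight wire, B = μ₀I/(2πd).
B = (4π×10⁻⁷ × 14.3) / (2π × 0.00527) = 5.43×10⁻⁴ T.

B ≈ 543 μT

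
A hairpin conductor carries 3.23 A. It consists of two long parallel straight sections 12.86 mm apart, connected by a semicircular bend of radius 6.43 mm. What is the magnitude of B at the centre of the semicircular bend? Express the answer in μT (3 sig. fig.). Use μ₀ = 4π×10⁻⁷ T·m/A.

B ≈ 258 μT

The semicircular arc contributes B_arc = μ₀I·π/(4πR) = μ₀I/(4R) = 1.58×10⁻⁴ T.
Each semi-infinite lead is at perpendicular distance R = 0.00643 m from the centre, with the perpendicular foot at its near end, so it contributes μ₀I/(4πR); both point the same way, together 1.00×10⁻⁴ T.
Arc and leads all point the same direction: B = 1.58×10⁻⁴ + 1.00×10⁻⁴ = 2.58×10⁻⁴ T.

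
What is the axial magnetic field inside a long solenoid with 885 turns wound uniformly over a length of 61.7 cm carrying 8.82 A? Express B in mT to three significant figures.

B ≈ 15.9 mT

Inside a long solenoid, B = μ₀nI with n = 1434 turns/m.
B = 4π×10⁻⁷ × 1434 × 8.82 = 1.59×10⁻² T.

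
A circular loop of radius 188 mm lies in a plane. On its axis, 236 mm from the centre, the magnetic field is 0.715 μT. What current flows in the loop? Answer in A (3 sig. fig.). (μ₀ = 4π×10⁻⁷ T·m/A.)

On the axis of a loop, B = μ₀IR²/[2(R²+z²)^(3/2)], so I = 2B(R²+z²)^(3/2)/(μ₀R²).
R² + z² = 0.03534 + 0.0557 = 0.09104 m²; raised to 3/2 gives 2.75×10⁻² m³.
I = 2 × 7.15×10⁻⁷ × 2.75×10⁻² / (1.26×10⁻⁶ × 0.03534) = 0.884 A.

I ≈ 0.884 A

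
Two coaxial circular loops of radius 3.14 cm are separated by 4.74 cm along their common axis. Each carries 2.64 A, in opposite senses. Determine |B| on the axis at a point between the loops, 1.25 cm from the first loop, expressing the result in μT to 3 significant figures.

B ≈ 26.6 μT

Each loop contributes B = μ₀IR²/[2(R²+z²)^(3/2)] on the axis, with z measured from that loop.
Loop 1 (z = 0.0125 m): B₁ = 4.24×10⁻⁵ T. Loop 2 (z = 0.0349 m): B₂ = 1.58×10⁻⁵ T.
The fields oppose: B = |B₁ − B₂| = 2.66×10⁻⁵ T.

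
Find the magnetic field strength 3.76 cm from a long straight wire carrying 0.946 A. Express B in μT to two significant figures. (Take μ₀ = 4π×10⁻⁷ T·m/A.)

For an infinitely long straight wire, B = μ₀I/(2πd).
B = (4π×10⁻⁷ × 0.946) / (2π × 0.0376) = 5.03×10⁻⁶ T.

B ≈ 5.0 μT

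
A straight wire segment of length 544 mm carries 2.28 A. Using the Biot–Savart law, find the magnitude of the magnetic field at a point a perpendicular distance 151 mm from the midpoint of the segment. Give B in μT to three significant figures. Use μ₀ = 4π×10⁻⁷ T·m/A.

For a finite straight segment, B = (μ₀I/4πd)(sinθ₁ + sinθ₂), where θ₁, θ₂ are the angles from the perpendicular to each end.
The perpendicular from the point meets the wire at its midpoint, so each end is L/2 = 0.272 m away along the wire.
sinθ₁ = 0.272/√(0.272²+0.151²) = 0.8743; sinθ₂ = 0.272/√(0.272²+0.151²) = 0.8743.
B = (4π×10⁻⁷ × 2.28) / (4π × 0.151) × (0.8743 + 0.8743) = 2.64×10⁻⁶ T.

B ≈ 2.64 μT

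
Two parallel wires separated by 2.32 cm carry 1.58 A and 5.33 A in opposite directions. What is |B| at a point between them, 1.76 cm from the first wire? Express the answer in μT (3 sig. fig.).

Each long wire gives B = μ₀I/(2πd). Distances are d₁ = 0.0176 m and d₂ = 0.0056 m.
B₁ = 1.80×10⁻⁵ T, B₂ = 1.90×10⁻⁴ T.
Between antiparallel currents both contributions point the same way, so they add. B = B₁ + B₂ = 1.80×10⁻⁵ + 1.90×10⁻⁴ = 2.08×10⁻⁴ T.

B ≈ 208 μT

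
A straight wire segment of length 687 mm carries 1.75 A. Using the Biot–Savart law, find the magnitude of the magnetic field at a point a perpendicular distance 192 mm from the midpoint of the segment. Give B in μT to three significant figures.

B ≈ 1.59 μT

For a finite straight segment, B = (μ₀I/4πd)(sinθ₁ + sinθ₂), where θ₁, θ₂ are the angles from the perpendicular to each end.
The perpendicular from the point meets the wire at its midpoint, so each end is L/2 = 0.3435 m away along the wire.
sinθ₁ = 0.3435/√(0.3435²+0.192²) = 0.8729; sinθ₂ = 0.3435/√(0.3435²+0.192²) = 0.8729.
B = (4π×10⁻⁷ × 1.75) / (4π × 0.192) × (0.8729 + 0.8729) = 1.59×10⁻⁶ T.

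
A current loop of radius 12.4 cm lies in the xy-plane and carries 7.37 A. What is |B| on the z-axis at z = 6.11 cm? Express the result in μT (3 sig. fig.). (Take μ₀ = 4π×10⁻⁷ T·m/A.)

B ≈ 27.0 μT

On the axis of a circular loop, B = μ₀IR² / [2(R²+z²)^(3/2)].
R² + z² = (0.124)² + (0.0611)² = 0.01911 m², and (R²+z²)^(3/2) = 2.64×10⁻³ m³.
B = (4π×10⁻⁷ × 7.37 × 0.01538) / (2 × 2.64×10⁻³) = 2.70×10⁻⁵ T.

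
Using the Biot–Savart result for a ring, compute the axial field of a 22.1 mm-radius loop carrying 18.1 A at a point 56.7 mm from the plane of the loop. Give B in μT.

B ≈ 24.6 μT

On the axis of a circular loop, B = μ₀IR² / [2(R²+z²)^(3/2)].
R² + z² = (0.0221)² + (0.0567)² = 0.003703 m², and (R²+z²)^(3/2) = 2.25×10⁻⁴ m³.
B = (4π×10⁻⁷ × 18.1 × 0.0004884) / (2 × 2.25×10⁻⁴) = 2.46×10⁻⁵ T.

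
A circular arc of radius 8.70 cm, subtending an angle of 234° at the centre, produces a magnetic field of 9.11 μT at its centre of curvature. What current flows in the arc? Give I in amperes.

For a circular arc, B = μ₀Iφ/(4πR) with φ in radians; here φ = 4.084 rad.
So I = 4πRB/(μ₀φ) = 4π × 0.087 × 9.11×10⁻⁶ / (4π×10⁻⁷ × 4.084) = 1.94 A.

I ≈ 1.94 A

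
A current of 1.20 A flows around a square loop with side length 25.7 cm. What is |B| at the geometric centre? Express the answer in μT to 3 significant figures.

Each side is a finite straight segment at perpendicular distance d = a/(2 tan(π/4)) = 0.1285 m from the centre, with end-angles ±π/4.
One side contributes B₁ = (μ₀I/4πd)·2 sin(π/4) = 1.32×10⁻⁶ T.
All 4 sides add in the same direction: B = 4 × 1.32×10⁻⁶ = 5.28×10⁻⁶ T.

B ≈ 5.28 μT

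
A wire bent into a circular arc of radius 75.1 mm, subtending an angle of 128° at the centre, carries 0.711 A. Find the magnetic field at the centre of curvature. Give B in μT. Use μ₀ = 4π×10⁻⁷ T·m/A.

The Biot–Savart field of a circular arc at its centre is B = μ₀Iφ/(4πR), with φ = 2.234 rad.
B = (4π×10⁻⁷ × 0.711 × 2.234) / (4π × 0.0751) = 2.12×10⁻⁶ T.

B ≈ 2.12 μT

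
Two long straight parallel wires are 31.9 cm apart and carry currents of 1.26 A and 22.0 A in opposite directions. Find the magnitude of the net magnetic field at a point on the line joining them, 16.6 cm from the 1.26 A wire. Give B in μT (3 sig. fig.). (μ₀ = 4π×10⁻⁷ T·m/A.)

B ≈ 30.3 μT

Each long wire gives B = μ₀I/(2πd). Distances are d₁ = 0.166 m and d₂ = 0.153 m.
B₁ = 1.52×10⁻⁶ T, B₂ = 2.88×10⁻⁵ T.
Between antiparallel currents both contributions point the same way, so they add. B = B₁ + B₂ = 1.52×10⁻⁶ + 2.88×10⁻⁵ = 3.03×10⁻⁵ T.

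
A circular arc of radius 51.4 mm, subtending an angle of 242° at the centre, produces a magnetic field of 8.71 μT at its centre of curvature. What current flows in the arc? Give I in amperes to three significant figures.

For a circular arc, B = μ₀Iφ/(4πR) with φ in radians; here φ = 4.224 rad.
So I = 4πRB/(μ₀φ) = 4π × 0.0514 × 8.71×10⁻⁶ / (4π×10⁻⁷ × 4.224) = 1.06 A.

I ≈ 1.06 A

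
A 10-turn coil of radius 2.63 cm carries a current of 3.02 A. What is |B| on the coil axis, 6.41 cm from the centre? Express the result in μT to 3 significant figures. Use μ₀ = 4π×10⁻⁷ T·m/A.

B ≈ 39.5 μT

For an N-turn flat coil, B = Nμ₀IR²/[2(R²+z²)^(3/2)] with R = 0.0263 m, z = 0.0641 m.
B = 10 × 3.95×10⁻⁶ T = 3.95×10⁻⁵ T.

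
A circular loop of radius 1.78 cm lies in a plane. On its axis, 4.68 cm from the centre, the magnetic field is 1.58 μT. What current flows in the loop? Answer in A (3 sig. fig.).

I ≈ 0.996 A

On the axis of a loop, B = μ₀IR²/[2(R²+z²)^(3/2)], so I = 2B(R²+z²)^(3/2)/(μ₀R²).
R² + z² = 0.0003168 + 0.00219 = 0.002507 m²; raised to 3/2 gives 1.26×10⁻⁴ m³.
I = 2 × 1.58×10⁻⁶ × 1.26×10⁻⁴ / (1.26×10⁻⁶ × 0.0003168) = 0.996 A.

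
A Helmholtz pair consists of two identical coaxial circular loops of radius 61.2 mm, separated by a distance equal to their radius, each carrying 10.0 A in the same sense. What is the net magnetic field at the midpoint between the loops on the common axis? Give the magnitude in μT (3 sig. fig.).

Each loop contributes B = μ₀IR²/[2(R²+z²)^(3/2)] on the axis, with z measured from that loop.
Loop 1 (z = 0.0306 m): B₁ = 7.35×10⁻⁵ T. Loop 2 (z = 0.0306 m): B₂ = 7.35×10⁻⁵ T.
The fields add: B = B₁ + B₂ = 1.47×10⁻⁴ T.

B ≈ 147 μT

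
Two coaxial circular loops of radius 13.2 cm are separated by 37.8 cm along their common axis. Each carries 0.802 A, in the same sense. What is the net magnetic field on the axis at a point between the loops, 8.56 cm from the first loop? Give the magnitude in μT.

Each loop contributes B = μ₀IR²/[2(R²+z²)^(3/2)] on the axis, with z measured from that loop.
Loop 1 (z = 0.0856 m): B₁ = 2.25×10⁻⁶ T. Loop 2 (z = 0.2924 m): B₂ = 2.66×10⁻⁷ T.
The fields add: B = B₁ + B₂ = 2.52×10⁻⁶ T.

B ≈ 2.52 μT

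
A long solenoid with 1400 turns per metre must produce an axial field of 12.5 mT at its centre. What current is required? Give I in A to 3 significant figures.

Inside a long solenoid B = μ₀nI with n = 1400 m⁻¹, so I = B/(μ₀n).
I = 1.25×10⁻² / (4π×10⁻⁷ × 1400) = 7.11 A.

I ≈ 7.11 A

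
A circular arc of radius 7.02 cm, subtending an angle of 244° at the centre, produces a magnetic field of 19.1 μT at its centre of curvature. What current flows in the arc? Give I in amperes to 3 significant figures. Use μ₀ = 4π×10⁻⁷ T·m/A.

I ≈ 3.15 A

For a circular arc, B = μ₀Iφ/(4πR) with φ in radians; here φ = 4.259 rad.
So I = 4πRB/(μ₀φ) = 4π × 0.0702 × 1.91×10⁻⁵ / (4π×10⁻⁷ × 4.259) = 3.15 A.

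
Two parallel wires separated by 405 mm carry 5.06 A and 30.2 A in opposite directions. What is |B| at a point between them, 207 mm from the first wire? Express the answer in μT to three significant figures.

B ≈ 35.4 μT

Each long wire gives B = μ₀I/(2πd). Distances are d₁ = 0.207 m and d₂ = 0.198 m.
B₁ = 4.89×10⁻⁶ T, B₂ = 3.05×10⁻⁵ T.
Between antiparallel currents both contributions point the same way, so they add. B = B₁ + B₂ = 4.89×10⁻⁶ + 3.05×10⁻⁵ = 3.54×10⁻⁵ T.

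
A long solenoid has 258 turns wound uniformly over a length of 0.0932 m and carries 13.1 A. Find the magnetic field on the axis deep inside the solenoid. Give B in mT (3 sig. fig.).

B ≈ 45.6 mT

Inside a long solenoid, B = μ₀nI with n = 2768 turns/m.
B = 4π×10⁻⁷ × 2768 × 13.1 = 4.56×10⁻² T.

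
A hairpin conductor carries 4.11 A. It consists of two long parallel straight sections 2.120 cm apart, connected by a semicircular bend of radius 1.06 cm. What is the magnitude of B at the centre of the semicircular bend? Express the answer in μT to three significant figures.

The semicircular arc contributes B_arc = μ₀I·π/(4πR) = μ₀I/(4R) = 1.22×10⁻⁴ T.
Each semi-infinite lead is at perpendicular distance R = 0.0106 m from the centre, with the perpendicular foot at its near end, so it contributes μ₀I/(4πR); both point the same way, together 7.75×10⁻⁵ T.
Arc and leads all point the same direction: B = 1.22×10⁻⁴ + 7.75×10⁻⁵ = 1.99×10⁻⁴ T.

B ≈ 199 μT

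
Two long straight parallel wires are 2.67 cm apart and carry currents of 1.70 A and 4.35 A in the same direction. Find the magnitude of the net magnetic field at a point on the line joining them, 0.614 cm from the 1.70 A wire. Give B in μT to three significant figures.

Each long wire gives B = μ₀I/(2πd). Distances are d₁ = 0.00614 m and d₂ = 0.02056 m.
B₁ = 5.54×10⁻⁵ T, B₂ = 4.23×10⁻⁵ T.
Between parallel currents the two contributions point in opposite directions, so they subtract. B = |B₁ − B₂| = |5.54×10⁻⁵ − 4.23×10⁻⁵| = 1.31×10⁻⁵ T.

B ≈ 13.1 μT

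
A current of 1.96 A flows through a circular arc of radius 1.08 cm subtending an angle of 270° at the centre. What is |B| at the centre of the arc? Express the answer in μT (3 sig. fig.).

The Biot–Savart field of a circular arc at its centre is B = μ₀Iφ/(4πR), with φ = 4.712 rad.
B = (4π×10⁻⁷ × 1.96 × 4.712) / (4π × 0.0108) = 8.55×10⁻⁵ T.

B ≈ 85.5 μT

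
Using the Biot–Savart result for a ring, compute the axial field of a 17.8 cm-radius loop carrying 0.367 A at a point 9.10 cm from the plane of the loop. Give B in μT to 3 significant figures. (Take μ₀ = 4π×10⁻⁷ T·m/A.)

B ≈ 0.914 μT

On the axis of a circular loop, B = μ₀IR² / [2(R²+z²)^(3/2)].
R² + z² = (0.178)² + (0.091)² = 0.03997 m², and (R²+z²)^(3/2) = 7.99×10⁻³ m³.
B = (4π×10⁻⁷ × 0.367 × 0.03168) / (2 × 7.99×10⁻³) = 9.14×10⁻⁷ T.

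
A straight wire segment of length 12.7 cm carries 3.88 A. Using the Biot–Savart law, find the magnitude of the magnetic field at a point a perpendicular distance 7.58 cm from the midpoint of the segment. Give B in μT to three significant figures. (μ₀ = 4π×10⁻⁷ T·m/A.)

For a finite straight segment, B = (μ₀I/4πd)(sinθ₁ + sinθ₂), where θ₁, θ₂ are the angles from the perpendicular to each end.
The perpendicular from the point meets the wire at its midpoint, so each end is L/2 = 0.0635 m away along the wire.
sinθ₁ = 0.0635/√(0.0635²+0.0758²) = 0.6422; sinθ₂ = 0.0635/√(0.0635²+0.0758²) = 0.6422.
B = (4π×10⁻⁷ × 3.88) / (4π × 0.0758) × (0.6422 + 0.6422) = 6.57×10⁻⁶ T.

B ≈ 6.57 μT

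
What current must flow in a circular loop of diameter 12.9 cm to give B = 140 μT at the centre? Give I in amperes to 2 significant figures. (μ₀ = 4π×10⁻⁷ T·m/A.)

I ≈ 14 A

At the centre of a circular loop B = μ₀I/(2R), so I = 2RB/μ₀.
With R = 0.0645 m, I = 2 × 0.0645 × 1.40×10⁻⁴ / (4π×10⁻⁷) = 14.4 A.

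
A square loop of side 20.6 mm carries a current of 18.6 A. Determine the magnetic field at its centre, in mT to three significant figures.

Each side is a finite straight segment at perpendicular distance d = a/(2 tan(π/4)) = 0.0103 m from the centre, with end-angles ±π/4.
One side contributes B₁ = (μ₀I/4πd)·2 sin(π/4) = 2.55×10⁻⁴ T.
All 4 sides add in the same direction: B = 4 × 2.55×10⁻⁴ = 1.02×10⁻³ T.

B ≈ 1.02 mT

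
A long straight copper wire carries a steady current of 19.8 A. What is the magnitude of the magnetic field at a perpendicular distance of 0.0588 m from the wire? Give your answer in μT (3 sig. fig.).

B ≈ 67.3 μT

For an infinitely long straight wire, B = μ₀I/(2πd).
B = (4π×10⁻⁷ × 19.8) / (2π × 0.0588) = 6.73×10⁻⁵ T.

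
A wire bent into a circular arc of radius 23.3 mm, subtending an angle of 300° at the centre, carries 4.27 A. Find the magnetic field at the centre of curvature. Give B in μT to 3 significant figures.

The Biot–Savart field of a circular arc at its centre is B = μ₀Iφ/(4πR), with φ = 5.236 rad.
B = (4π×10⁻⁷ × 4.27 × 5.236) / (4π × 0.0233) = 9.60×10⁻⁵ T.

B ≈ 96.0 μT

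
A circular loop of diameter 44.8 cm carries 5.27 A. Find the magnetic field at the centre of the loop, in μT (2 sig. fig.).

B ≈ 15 μT

At the centre of a circular loop the Biot–Savart law gives B = μ₀I/(2R) (so R = 0.224 m).
B = (4π×10⁻⁷ × 5.27) / (2 × 0.224) = 1.48×10⁻⁵ T.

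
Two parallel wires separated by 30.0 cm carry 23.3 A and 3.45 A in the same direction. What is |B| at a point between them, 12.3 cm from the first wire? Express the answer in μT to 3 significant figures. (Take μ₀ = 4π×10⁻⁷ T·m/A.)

Each long wire gives B = μ₀I/(2πd). Distances are d₁ = 0.123 m and d₂ = 0.177 m.
B₁ = 3.79×10⁻⁵ T, B₂ = 3.90×10⁻⁶ T.
Between parallel currents the two contributions point in opposite directions, so they subtract. B = |B₁ − B₂| = |3.79×10⁻⁵ − 3.90×10⁻⁶| = 3.40×10⁻⁵ T.

B ≈ 34.0 μT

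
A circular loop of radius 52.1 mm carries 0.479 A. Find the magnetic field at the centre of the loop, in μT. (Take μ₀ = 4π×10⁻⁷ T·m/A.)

At the centre of a circular loop the Biot–Savart law gives B = μ₀I/(2R).
B = (4π×10⁻⁷ × 0.479) / (2 × 0.0521) = 5.78×10⁻⁶ T.

B ≈ 5.78 μT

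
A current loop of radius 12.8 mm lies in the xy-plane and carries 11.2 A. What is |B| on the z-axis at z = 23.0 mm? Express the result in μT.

On the axis of a circular loop, B = μ₀IR² / [2(R²+z²)^(3/2)].
R² + z² = (0.0128)² + (0.023)² = 0.0006928 m², and (R²+z²)^(3/2) = 1.82×10⁻⁵ m³.
B = (4π×10⁻⁷ × 11.2 × 0.0001638) / (2 × 1.82×10⁻⁵) = 6.32×10⁻⁵ T.

B ≈ 63.2 μT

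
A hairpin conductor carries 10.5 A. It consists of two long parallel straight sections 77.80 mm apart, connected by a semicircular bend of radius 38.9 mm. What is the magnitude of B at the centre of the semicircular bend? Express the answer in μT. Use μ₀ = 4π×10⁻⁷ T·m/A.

B ≈ 139 μT

The semicircular arc contributes B_arc = μ₀I·π/(4πR) = μ₀I/(4R) = 8.48×10⁻⁵ T.
Each semi-infinite lead is at perpendicular distance R = 0.0389 m from the centre, with the perpendicular foot at its near end, so it contributes μ₀I/(4πR); both point the same way, together 5.40×10⁻⁵ T.
Arc and leads all point the same direction: B = 8.48×10⁻⁵ + 5.40×10⁻⁵ = 1.39×10⁻⁴ T.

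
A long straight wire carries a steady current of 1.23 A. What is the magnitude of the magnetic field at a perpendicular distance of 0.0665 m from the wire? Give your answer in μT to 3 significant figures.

B ≈ 3.70 μT

For an infinitely long straight wire, B = μ₀I/(2πd).
B = (4π×10⁻⁷ × 1.23) / (2π × 0.0665) = 3.70×10⁻⁶ T.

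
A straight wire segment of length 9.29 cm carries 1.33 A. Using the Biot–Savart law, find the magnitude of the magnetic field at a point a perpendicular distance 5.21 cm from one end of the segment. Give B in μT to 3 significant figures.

B ≈ 2.23 μT

For a finite straight segment, B = (μ₀I/4πd)(sinθ₁ + sinθ₂), where θ₁, θ₂ are the angles from the perpendicular to each end.
The perpendicular foot is at one end, so the two end-offsets along the wire are 0 and L = 0.0929 m.
sinθ₁ = 0/√(0²+0.0521²) = 0.0000; sinθ₂ = 0.0929/√(0.0929²+0.0521²) = 0.8722.
B = (4π×10⁻⁷ × 1.33) / (4π × 0.0521) × (0.0000 + 0.8722) = 2.23×10⁻⁶ T.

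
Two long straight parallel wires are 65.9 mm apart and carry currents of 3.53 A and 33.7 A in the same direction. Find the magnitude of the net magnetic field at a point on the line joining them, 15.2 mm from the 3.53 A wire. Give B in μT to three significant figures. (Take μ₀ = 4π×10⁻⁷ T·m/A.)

Each long wire gives B = μ₀I/(2πd). Distances are d₁ = 0.0152 m and d₂ = 0.0507 m.
B₁ = 4.64×10⁻⁵ T, B₂ = 1.33×10⁻⁴ T.
Between parallel currents the two contributions point in opposite directions, so they subtract. B = |B₁ − B₂| = |4.64×10⁻⁵ − 1.33×10⁻⁴| = 8.65×10⁻⁵ T.

B ≈ 86.5 μT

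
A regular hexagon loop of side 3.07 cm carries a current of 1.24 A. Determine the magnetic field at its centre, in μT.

B ≈ 28.0 μT

Each side is a finite straight segment at perpendicular distance d = a/(2 tan(π/6)) = 0.02659 m from the centre, with end-angles ±π/6.
One side contributes B₁ = (μ₀I/4πd)·2 sin(π/6) = 4.66×10⁻⁶ T.
All 6 sides add in the same direction: B = 6 × 4.66×10⁻⁶ = 2.80×10⁻⁵ T.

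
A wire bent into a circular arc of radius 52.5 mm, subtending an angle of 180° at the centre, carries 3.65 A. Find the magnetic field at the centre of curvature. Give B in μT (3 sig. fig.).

B ≈ 21.8 μT

The Biot–Savart field of a circular arc at its centre is B = μ₀Iφ/(4πR), with φ = 3.142 rad.
B = (4π×10⁻⁷ × 3.65 × 3.142) / (4π × 0.0525) = 2.18×10⁻⁵ T.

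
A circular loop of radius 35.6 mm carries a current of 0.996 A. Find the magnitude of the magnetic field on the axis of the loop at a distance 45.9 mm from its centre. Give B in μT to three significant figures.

B ≈ 4.05 μT

On the axis of a circular loop, B = μ₀IR² / [2(R²+z²)^(3/2)].
R² + z² = (0.0356)² + (0.0459)² = 0.003374 m², and (R²+z²)^(3/2) = 1.96×10⁻⁴ m³.
B = (4π×10⁻⁷ × 0.996 × 0.001267) / (2 × 1.96×10⁻⁴) = 4.05×10⁻⁶ T.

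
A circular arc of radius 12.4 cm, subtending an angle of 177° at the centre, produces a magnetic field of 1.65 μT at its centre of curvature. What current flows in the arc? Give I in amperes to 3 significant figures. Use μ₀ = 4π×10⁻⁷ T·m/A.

I ≈ 0.662 A

For a circular arc, B = μ₀Iφ/(4πR) with φ in radians; here φ = 3.089 rad.
So I = 4πRB/(μ₀φ) = 4π × 0.124 × 1.65×10⁻⁶ / (4π×10⁻⁷ × 3.089) = 0.662 A.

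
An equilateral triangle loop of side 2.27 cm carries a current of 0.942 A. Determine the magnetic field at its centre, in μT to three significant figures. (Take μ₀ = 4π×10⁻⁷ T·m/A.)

B ≈ 74.7 μT

Each side is a finite straight segment at perpendicular distance d = a/(2 tan(π/3)) = 0.006553 m from the centre, with end-angles ±π/3.
One side contributes B₁ = (μ₀I/4πd)·2 sin(π/3) = 2.49×10⁻⁵ T.
All 3 sides add in the same direction: B = 3 × 2.49×10⁻⁵ = 7.47×10⁻⁵ T.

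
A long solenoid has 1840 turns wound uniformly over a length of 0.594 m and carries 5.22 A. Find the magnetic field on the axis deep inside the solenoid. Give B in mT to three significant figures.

Inside a long solenoid, B = μ₀nI with n = 3098 turns/m.
B = 4π×10⁻⁷ × 3098 × 5.22 = 2.03×10⁻² T.

B ≈ 20.3 mT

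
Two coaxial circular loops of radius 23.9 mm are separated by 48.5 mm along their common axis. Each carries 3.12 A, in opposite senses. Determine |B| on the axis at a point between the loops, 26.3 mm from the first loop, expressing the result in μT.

Each loop contributes B = μ₀IR²/[2(R²+z²)^(3/2)] on the axis, with z measured from that loop.
Loop 1 (z = 0.0263 m): B₁ = 2.50×10⁻⁵ T. Loop 2 (z = 0.0222 m): B₂ = 3.23×10⁻⁵ T.
The fields oppose: B = |B₁ − B₂| = 7.31×10⁻⁶ T.

B ≈ 7.31 μT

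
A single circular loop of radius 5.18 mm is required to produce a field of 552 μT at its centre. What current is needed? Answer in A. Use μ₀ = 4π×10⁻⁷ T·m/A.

I ≈ 4.55 A

At the centre of a circular loop B = μ₀I/(2R), so I = 2RB/μ₀.
With R = 0.00518 m, I = 2 × 0.00518 × 5.52×10⁻⁴ / (4π×10⁻⁷) = 4.55 A.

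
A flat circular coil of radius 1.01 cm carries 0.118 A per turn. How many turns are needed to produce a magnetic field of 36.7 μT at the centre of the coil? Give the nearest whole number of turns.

N = 5

For an N-turn coil, B = Nμ₀I/(2R). A single turn gives B₁ = 7.34×10⁻⁶ T with R = 0.0101 m.
N = B/B₁ = 3.67×10⁻⁵ / 7.34×10⁻⁶ = 5.00.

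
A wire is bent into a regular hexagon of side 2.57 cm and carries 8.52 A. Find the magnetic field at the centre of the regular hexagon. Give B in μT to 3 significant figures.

B ≈ 230 μT

Each side is a finite straight segment at perpendicular distance d = a/(2 tan(π/6)) = 0.02226 m from the centre, with end-angles ±π/6.
One side contributes B₁ = (μ₀I/4πd)·2 sin(π/6) = 3.83×10⁻⁵ T.
All 6 sides add in the same direction: B = 6 × 3.83×10⁻⁵ = 2.30×10⁻⁴ T.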